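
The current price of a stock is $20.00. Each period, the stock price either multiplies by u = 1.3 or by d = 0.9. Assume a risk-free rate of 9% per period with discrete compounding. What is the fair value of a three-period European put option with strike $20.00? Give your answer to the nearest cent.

Risk-neutral probability p = (1 + 0.09 − 0.9)/(1.3 − 0.9) = 0.1900/0.4000 = 0.4750
Terminal stock prices: S_uuu = 43.94, S_uud = 30.42, S_udd = 21.06, S_ddd = 14.58
Terminal payoffs (K − S): max(-23.94, 0) = 0, max(-10.42, 0) = 0, max(-1.06, 0) = 0, max(5.42, 0) = 5.42
Node uu (S = 33.8): V_uu = 1/1.09·[0.4750·0.0000 + 0.5250·0.0000] = 0.0000
Node ud (S = 23.4): V_ud = 1/1.09·[0.4750·0.0000 + 0.5250·0.0000] = 0.0000
Node dd (S = 16.2): V_dd = 1/1.09·[0.4750·0.0000 + 0.5250·5.4200] = 2.6106
Node u (S = 26): V_u = 1/1.09·[0.4750·0.0000 + 0.5250·0.0000] = 0.0000
Node d (S = 18): V_d = 1/1.09·[0.4750·0.0000 + 0.5250·2.6106] = 1.2574
Node 0 (S = 20): V_0 = 1/1.09·[0.4750·0.0000 + 0.5250·1.2574] = 0.6056

$0.61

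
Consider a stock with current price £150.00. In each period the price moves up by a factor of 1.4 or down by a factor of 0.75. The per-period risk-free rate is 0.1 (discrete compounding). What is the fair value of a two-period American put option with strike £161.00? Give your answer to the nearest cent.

Risk-neutral probability p = (1 + 0.1 − 0.75)/(1.4 − 0.75) = 0.3500/0.6500 = 0.5385
Terminal stock prices: S_uu = 294, S_ud = 157.5, S_dd = 84.38
Terminal payoffs (K − S): max(-133, 0) = 0, max(3.5, 0) = 3.5, max(76.62, 0) = 76.62
Node u (S = 210): continuation = 1/1.1·[0.5385·0.0000 + 0.4615·3.5000] = 1.4685; exercise value = 0.0000 ≤ continuation, so V_u = 1.4685
Node d (S = 112.5): continuation = 1/1.1·[0.5385·3.5000 + 0.4615·76.6250] = 33.8636; exercise value = 48.5000 > continuation, so V_d = 48.5000 (exercise)
Node 0 (S = 150): continuation = 1/1.1·[0.5385·1.4685 + 0.4615·48.5000] = 21.0685; exercise value = 11.0000 ≤ continuation, so V_0 = 21.0685

£21.07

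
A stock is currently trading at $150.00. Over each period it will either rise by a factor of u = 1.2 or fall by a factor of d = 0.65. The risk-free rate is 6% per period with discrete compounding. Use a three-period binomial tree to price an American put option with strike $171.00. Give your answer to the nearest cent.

$30.40

Risk-neutral probability p = (1 + 0.06 − 0.65)/(1.2 − 0.65) = 0.4100/0.5500 = 0.7455
Terminal stock prices: S_uuu = 259.2, S_uud = 140.4, S_udd = 76.05, S_ddd = 41.19
Terminal payoffs (K − S): max(-88.2, 0) = 0, max(30.6, 0) = 30.6, max(94.95, 0) = 94.95, max(129.8, 0) = 129.8
Node uu (S = 216): continuation = 1/1.06·[0.7455·0.0000 + 0.2545·30.6000] = 7.3482; exercise value = 0.0000 ≤ continuation, so V_uu = 7.3482
Node ud (S = 117): continuation = 1/1.06·[0.7455·30.6000 + 0.2545·94.9500] = 44.3208; exercise value = 54.0000 > continuation, so V_ud = 54.0000 (exercise)
Node dd (S = 63.38): continuation = 1/1.06·[0.7455·94.9500 + 0.2545·129.8063] = 97.9458; exercise value = 107.6250 > continuation, so V_dd = 107.6250 (exercise)
Node u (S = 180): continuation = 1/1.06·[0.7455·7.3482 + 0.2545·54.0000] = 18.1351; exercise value = 0.0000 ≤ continuation, so V_u = 18.1351
Node d (S = 97.5): continuation = 1/1.06·[0.7455·54.0000 + 0.2545·107.6250] = 63.8208; exercise value = 73.5000 > continuation, so V_d = 73.5000 (exercise)
Node 0 (S = 150): continuation = 1/1.06·[0.7455·18.1351 + 0.2545·73.5000] = 30.4038; exercise value = 21.0000 ≤ continuation, so V_0 = 30.4038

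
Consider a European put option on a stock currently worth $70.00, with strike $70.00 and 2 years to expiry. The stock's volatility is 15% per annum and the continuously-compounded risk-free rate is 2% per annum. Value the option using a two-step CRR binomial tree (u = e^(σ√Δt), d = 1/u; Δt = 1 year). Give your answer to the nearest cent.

$3.86

CRR parameters: u = e^(σ√Δt) = e^(0.15·√1) = 1.1618, d = 1/u = 0.8607
Per-period rate: rΔt = 0.02·1 = 0.02, so R = e^0.02 = 1.0202
Risk-neutral probability p = (e^0.02 − 0.8607)/(1.1618 − 0.8607) = 0.1595/0.3011 = 0.5297
Terminal stock prices: S_uu = 94.49, S_ud = 70, S_dd = 51.86
Terminal payoffs (K − S): max(-24.49, 0) = 0, max(0, 0) = 0, max(18.14, 0) = 18.14
Node u (S = 81.33): V_u = e^(−0.02)·[0.5297·0.0000 + 0.4703·0.0000] = 0.0000
Node d (S = 60.25): V_d = e^(−0.02)·[0.5297·0.0000 + 0.4703·18.1427] = 8.3643
Node 0 (S = 70): V_0 = e^(−0.02)·[0.5297·0.0000 + 0.4703·8.3643] = 3.8562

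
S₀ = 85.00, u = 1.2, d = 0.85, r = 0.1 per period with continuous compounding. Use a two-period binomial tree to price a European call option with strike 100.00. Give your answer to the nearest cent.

Risk-neutral probability p = (e^0.1 − 0.85)/(1.2 − 0.85) = 0.2552/0.3500 = 0.7291
Terminal stock prices: S_uu = 122.4, S_ud = 86.7, S_dd = 61.41
Terminal payoffs (S − K): max(22.4, 0) = 22.4, max(-13.3, 0) = 0, max(-38.59, 0) = 0
Node u (S = 102): V_u = e^(−0.1)·[0.7291·22.4000 + 0.2709·0.0000] = 14.7768
Node d (S = 72.25): V_d = e^(−0.1)·[0.7291·0.0000 + 0.2709·0.0000] = 0.0000
Node 0 (S = 85): V_0 = e^(−0.1)·[0.7291·14.7768 + 0.2709·0.0000] = 9.7480

9.75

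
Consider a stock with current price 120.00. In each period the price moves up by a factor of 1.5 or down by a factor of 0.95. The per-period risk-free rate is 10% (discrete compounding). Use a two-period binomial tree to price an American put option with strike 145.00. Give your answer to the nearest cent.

25.00

Risk-neutral probability p = (1 + 0.1 − 0.95)/(1.5 − 0.95) = 0.1500/0.5500 = 0.2727
Terminal stock prices: S_uu = 270, S_ud = 171, S_dd = 108.3
Terminal payoffs (K − S): max(-125, 0) = 0, max(-26, 0) = 0, max(36.7, 0) = 36.7
Node u (S = 180): continuation = 1/1.1·[0.2727·0.0000 + 0.7273·0.0000] = 0.0000; exercise value = 0.0000 ≤ continuation, so V_u = 0.0000
Node d (S = 114): continuation = 1/1.1·[0.2727·0.0000 + 0.7273·36.7000] = 24.2645; exercise value = 31.0000 > continuation, so V_d = 31.0000 (exercise)
Node 0 (S = 120): continuation = 1/1.1·[0.2727·0.0000 + 0.7273·31.0000] = 20.4959; exercise value = 25.0000 > continuation, so V_0 = 25.0000 (exercise)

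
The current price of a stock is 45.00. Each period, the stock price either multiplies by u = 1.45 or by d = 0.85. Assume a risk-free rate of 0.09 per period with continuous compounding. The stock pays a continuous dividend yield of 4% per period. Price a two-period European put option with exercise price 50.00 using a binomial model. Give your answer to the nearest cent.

Per-period risk-free factor R = e^0.09 = 1.0942; dividend-adjusted growth = e^(0.09−0.04) = 1.0513.
Risk-neutral probability p = (1.0513 − 0.85)/(1.45 − 0.85) = 0.2013/0.6000 = 0.3355
Terminal stock prices: S_uu = 94.61, S_ud = 55.46, S_dd = 32.51
Terminal payoffs (K − S): max(-44.61, 0) = 0, max(-5.462, 0) = 0, max(17.49, 0) = 17.49
Node u (S = 65.25): V_u = e^(−0.09)·[0.3355·0.0000 + 0.6645·0.0000] = 0.0000
Node d (S = 38.25): V_d = e^(−0.09)·[0.3355·0.0000 + 0.6645·17.4875] = 10.6211
Node 0 (S = 45): V_0 = e^(−0.09)·[0.3355·0.0000 + 0.6645·10.6211] = 6.4507

6.45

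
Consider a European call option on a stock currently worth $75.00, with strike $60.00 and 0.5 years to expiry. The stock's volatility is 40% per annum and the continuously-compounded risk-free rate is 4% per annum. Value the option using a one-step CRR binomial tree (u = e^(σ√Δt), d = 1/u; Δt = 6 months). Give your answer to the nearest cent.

CRR parameters: u = e^(σ√Δt) = e^(0.4·√0.5) = 1.3269, d = 1/u = 0.7536
Per-period rate: rΔt = 0.04·0.5 = 0.02, so R = e^0.02 = 1.0202
Risk-neutral probability p = (e^0.02 − 0.7536)/(1.3269 − 0.7536) = 0.2666/0.5733 = 0.4650
Terminal stock prices: S_u = 99.52, S_d = 56.52
Terminal payoffs (S − K): max(39.52, 0) = 39.52, max(-3.477, 0) = 0
Node 0 (S = 75): V_0 = e^(−0.02)·[0.4650·39.5172 + 0.5350·0.0000] = 18.0115

$18.01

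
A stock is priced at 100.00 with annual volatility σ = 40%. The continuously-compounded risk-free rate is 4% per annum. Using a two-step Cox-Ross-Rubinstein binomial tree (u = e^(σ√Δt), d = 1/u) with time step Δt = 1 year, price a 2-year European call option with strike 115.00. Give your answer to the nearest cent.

20.19

CRR parameters: u = e^(σ√Δt) = e^(0.4·√1) = 1.4918, d = 1/u = 0.6703
Per-period rate: rΔt = 0.04·1 = 0.04, so R = e^0.04 = 1.0408
Risk-neutral probability p = (e^0.04 − 0.6703)/(1.4918 − 0.6703) = 0.3705/0.8215 = 0.4510
Terminal stock prices: S_uu = 222.6, S_ud = 100, S_dd = 44.93
Terminal payoffs (S − K): max(107.6, 0) = 107.6, max(-15, 0) = 0, max(-70.07, 0) = 0
Node u (S = 149.2): V_u = e^(−0.04)·[0.4510·107.5541 + 0.5490·0.0000] = 46.6039
Node d (S = 67.03): V_d = e^(−0.04)·[0.4510·0.0000 + 0.5490·0.0000] = 0.0000
Node 0 (S = 100): V_0 = e^(−0.04)·[0.4510·46.6039 + 0.5490·0.0000] = 20.1938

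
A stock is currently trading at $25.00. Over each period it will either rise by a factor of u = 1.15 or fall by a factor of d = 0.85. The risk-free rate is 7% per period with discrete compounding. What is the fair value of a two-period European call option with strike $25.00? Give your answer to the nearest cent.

$3.79

Risk-neutral probability p = (1 + 0.07 − 0.85)/(1.15 − 0.85) = 0.2200/0.3000 = 0.7333
Terminal stock prices: S_uu = 33.06, S_ud = 24.44, S_dd = 18.06
Terminal payoffs (S − K): max(8.062, 0) = 8.062, max(-0.5625, 0) = 0, max(-6.938, 0) = 0
Node u (S = 28.75): V_u = 1/1.07·[0.7333·8.0625 + 0.2667·0.0000] = 5.5257
Node d (S = 21.25): V_d = 1/1.07·[0.7333·0.0000 + 0.2667·0.0000] = 0.0000
Node 0 (S = 25): V_0 = 1/1.07·[0.7333·5.5257 + 0.2667·0.0000] = 3.7871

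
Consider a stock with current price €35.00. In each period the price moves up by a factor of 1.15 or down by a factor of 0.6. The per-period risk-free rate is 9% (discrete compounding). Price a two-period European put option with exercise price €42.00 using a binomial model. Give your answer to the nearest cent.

€3.21

Risk-neutral probability p = (1 + 0.09 − 0.6)/(1.15 − 0.6) = 0.4900/0.5500 = 0.8909
Terminal stock prices: S_uu = 46.29, S_ud = 24.15, S_dd = 12.6
Terminal payoffs (K − S): max(-4.287, 0) = 0, max(17.85, 0) = 17.85, max(29.4, 0) = 29.4
Node u (S = 40.25): V_u = 1/1.09·[0.8909·0.0000 + 0.1091·17.8500] = 1.7865
Node d (S = 21): V_d = 1/1.09·[0.8909·17.8500 + 0.1091·29.4000] = 17.5321
Node 0 (S = 35): V_0 = 1/1.09·[0.8909·1.7865 + 0.1091·17.5321] = 3.2149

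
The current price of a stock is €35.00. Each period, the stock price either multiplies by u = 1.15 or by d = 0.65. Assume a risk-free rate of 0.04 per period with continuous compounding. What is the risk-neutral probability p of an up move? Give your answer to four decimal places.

p = 0.7816

Risk-neutral probability p = (e^0.04 − 0.65)/(1.15 − 0.65) = 0.3908/0.5000 = 0.7816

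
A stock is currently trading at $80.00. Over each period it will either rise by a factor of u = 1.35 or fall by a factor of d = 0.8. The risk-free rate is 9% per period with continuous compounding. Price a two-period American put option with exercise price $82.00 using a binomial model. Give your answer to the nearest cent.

Risk-neutral probability p = (e^0.09 − 0.8)/(1.35 − 0.8) = 0.2942/0.5500 = 0.5349
Terminal stock prices: S_uu = 145.8, S_ud = 86.4, S_dd = 51.2
Terminal payoffs (K − S): max(-63.8, 0) = 0, max(-4.4, 0) = 0, max(30.8, 0) = 30.8
Node u (S = 108): continuation = e^(−0.09)·[0.5349·0.0000 + 0.4651·0.0000] = 0.0000; exercise value = 0.0000 ≤ continuation, so V_u = 0.0000
Node d (S = 64): continuation = e^(−0.09)·[0.5349·0.0000 + 0.4651·30.8000] = 13.0932; exercise value = 18.0000 > continuation, so V_d = 18.0000 (exercise)
Node 0 (S = 80): continuation = e^(−0.09)·[0.5349·0.0000 + 0.4651·18.0000] = 7.6519; exercise value = 2.0000 ≤ continuation, so V_0 = 7.6519

$7.65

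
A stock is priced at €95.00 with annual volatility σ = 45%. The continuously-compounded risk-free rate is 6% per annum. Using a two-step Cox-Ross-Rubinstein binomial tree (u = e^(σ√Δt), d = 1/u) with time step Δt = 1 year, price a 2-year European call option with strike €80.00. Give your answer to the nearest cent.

CRR parameters: u = e^(σ√Δt) = e^(0.45·√1) = 1.5683, d = 1/u = 0.6376
Per-period rate: rΔt = 0.06·1 = 0.06, so R = e^0.06 = 1.0618
Risk-neutral probability p = (e^0.06 − 0.6376)/(1.5683 − 0.6376) = 0.4242/0.9307 = 0.4558
Terminal stock prices: S_uu = 233.7, S_ud = 95, S_dd = 38.62
Terminal payoffs (S − K): max(153.7, 0) = 153.7, max(15, 0) = 15, max(-41.38, 0) = 0
Node u (S = 149): V_u = e^(−0.06)·[0.4558·153.6623 + 0.5442·15.0000] = 73.6485
Node d (S = 60.57): V_d = e^(−0.06)·[0.4558·15.0000 + 0.5442·0.0000] = 6.4389
Node 0 (S = 95): V_0 = e^(−0.06)·[0.4558·73.6485 + 0.5442·6.4389] = 34.9142

€34.91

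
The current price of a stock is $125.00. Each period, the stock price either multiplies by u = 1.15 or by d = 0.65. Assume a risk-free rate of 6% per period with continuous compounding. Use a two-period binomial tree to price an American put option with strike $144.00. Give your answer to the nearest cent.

$19.00

Risk-neutral probability p = (e^0.06 − 0.65)/(1.15 − 0.65) = 0.4118/0.5000 = 0.8237
Terminal stock prices: S_uu = 165.3, S_ud = 93.44, S_dd = 52.81
Terminal payoffs (K − S): max(-21.31, 0) = 0, max(50.56, 0) = 50.56, max(91.19, 0) = 91.19
Node u (S = 143.8): continuation = e^(−0.06)·[0.8237·0.0000 + 0.1763·50.5625] = 8.3963; exercise value = 0.2500 ≤ continuation, so V_u = 8.3963
Node d (S = 81.25): continuation = e^(−0.06)·[0.8237·50.5625 + 0.1763·91.1875] = 54.3641; exercise value = 62.7500 > continuation, so V_d = 62.7500 (exercise)
Node 0 (S = 125): continuation = e^(−0.06)·[0.8237·8.3963 + 0.1763·62.7500] = 16.9333; exercise value = 19.0000 > continuation, so V_0 = 19.0000 (exercise)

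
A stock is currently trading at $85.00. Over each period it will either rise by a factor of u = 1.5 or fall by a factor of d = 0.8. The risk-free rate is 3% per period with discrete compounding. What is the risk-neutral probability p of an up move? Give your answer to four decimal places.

Risk-neutral probability p = (1 + 0.03 − 0.8)/(1.5 − 0.8) = 0.2300/0.7000 = 0.3286

p = 0.3286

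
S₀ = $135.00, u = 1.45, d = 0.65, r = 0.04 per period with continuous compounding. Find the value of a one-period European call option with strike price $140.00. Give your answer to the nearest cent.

$26.17

Risk-neutral probability p = (e^0.04 − 0.65)/(1.45 − 0.65) = 0.3908/0.8000 = 0.4885
Terminal stock prices: S_u = 195.8, S_d = 87.75
Terminal payoffs (S − K): max(55.75, 0) = 55.75, max(-52.25, 0) = 0
Node 0 (S = 135): V_0 = e^(−0.04)·[0.4885·55.7500 + 0.5115·0.0000] = 26.1667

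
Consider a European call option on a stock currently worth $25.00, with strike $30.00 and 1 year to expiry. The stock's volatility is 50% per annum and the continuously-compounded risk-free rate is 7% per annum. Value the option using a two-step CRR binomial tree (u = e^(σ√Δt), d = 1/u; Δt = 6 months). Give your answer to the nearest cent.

$4.12

CRR parameters: u = e^(σ√Δt) = e^(0.5·√0.5) = 1.4241, d = 1/u = 0.7022
Per-period rate: rΔt = 0.07·0.5 = 0.035, so R = e^0.035 = 1.0356
Risk-neutral probability p = (e^0.035 − 0.7022)/(1.4241 − 0.7022) = 0.3334/0.7219 = 0.4619
Terminal stock prices: S_uu = 50.7, S_ud = 25, S_dd = 12.33
Terminal payoffs (S − K): max(20.7, 0) = 20.7, max(-5, 0) = 0, max(-17.67, 0) = 0
Node u (S = 35.6): V_u = e^(−0.035)·[0.4619·20.7029 + 0.5381·0.0000] = 9.2330
Node d (S = 17.55): V_d = e^(−0.035)·[0.4619·0.0000 + 0.5381·0.0000] = 0.0000
Node 0 (S = 25): V_0 = e^(−0.035)·[0.4619·9.2330 + 0.5381·0.0000] = 4.1177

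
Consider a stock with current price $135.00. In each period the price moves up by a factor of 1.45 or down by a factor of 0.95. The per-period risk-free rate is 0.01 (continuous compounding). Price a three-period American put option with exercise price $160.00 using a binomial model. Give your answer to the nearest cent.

Risk-neutral probability p = (e^0.01 − 0.95)/(1.45 − 0.95) = 0.0601/0.5000 = 0.1201
Terminal stock prices: S_uuu = 411.6, S_uud = 269.6, S_udd = 176.7, S_ddd = 115.7
Terminal payoffs (K − S): max(-251.6, 0) = 0, max(-109.6, 0) = 0, max(-16.66, 0) = 0, max(44.25, 0) = 44.25
Node uu (S = 283.8): continuation = e^(−0.01)·[0.1201·0.0000 + 0.8799·0.0000] = 0.0000; exercise value = 0.0000 ≤ continuation, so V_uu = 0.0000
Node ud (S = 186): continuation = e^(−0.01)·[0.1201·0.0000 + 0.8799·0.0000] = 0.0000; exercise value = 0.0000 ≤ continuation, so V_ud = 0.0000
Node dd (S = 121.8): continuation = e^(−0.01)·[0.1201·0.0000 + 0.8799·44.2544] = 38.5520; exercise value = 38.1625 ≤ continuation, so V_dd = 38.5520
Node u (S = 195.8): continuation = e^(−0.01)·[0.1201·0.0000 + 0.8799·0.0000] = 0.0000; exercise value = 0.0000 ≤ continuation, so V_u = 0.0000
Node d (S = 128.2): continuation = e^(−0.01)·[0.1201·0.0000 + 0.8799·38.5520] = 33.5843; exercise value = 31.7500 ≤ continuation, so V_d = 33.5843
Node 0 (S = 135): continuation = e^(−0.01)·[0.1201·0.0000 + 0.8799·33.5843] = 29.2568; exercise value = 25.0000 ≤ continuation, so V_0 = 29.2568

$29.26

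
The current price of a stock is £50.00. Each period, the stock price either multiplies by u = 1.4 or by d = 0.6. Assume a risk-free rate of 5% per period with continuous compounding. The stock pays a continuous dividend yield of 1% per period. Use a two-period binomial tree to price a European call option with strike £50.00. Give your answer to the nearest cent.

Per-period risk-free factor R = e^0.05 = 1.0513; dividend-adjusted growth = e^(0.05−0.01) = 1.0408.
Risk-neutral probability p = (1.0408 − 0.6)/(1.4 − 0.6) = 0.4408/0.8000 = 0.5510
Terminal stock prices: S_uu = 98, S_ud = 42, S_dd = 18
Terminal payoffs (S − K): max(48, 0) = 48, max(-8, 0) = 0, max(-32, 0) = 0
Node u (S = 70): V_u = e^(−0.05)·[0.5510·48.0000 + 0.4490·0.0000] = 25.1587
Node d (S = 30): V_d = e^(−0.05)·[0.5510·0.0000 + 0.4490·0.0000] = 0.0000
Node 0 (S = 50): V_0 = e^(−0.05)·[0.5510·25.1587 + 0.4490·0.0000] = 13.1867

£13.19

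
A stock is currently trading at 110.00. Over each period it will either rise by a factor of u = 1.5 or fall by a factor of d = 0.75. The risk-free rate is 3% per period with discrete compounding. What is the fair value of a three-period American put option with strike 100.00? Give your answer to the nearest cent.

Risk-neutral probability p = (1 + 0.03 − 0.75)/(1.5 − 0.75) = 0.2800/0.7500 = 0.3733
Terminal stock prices: S_uuu = 371.2, S_uud = 185.6, S_udd = 92.81, S_ddd = 46.41
Terminal payoffs (K − S): max(-271.2, 0) = 0, max(-85.62, 0) = 0, max(7.188, 0) = 7.188, max(53.59, 0) = 53.59
Node uu (S = 247.5): continuation = 1/1.03·[0.3733·0.0000 + 0.6267·0.0000] = 0.0000; exercise value = 0.0000 ≤ continuation, so V_uu = 0.0000
Node ud (S = 123.8): continuation = 1/1.03·[0.3733·0.0000 + 0.6267·7.1875] = 4.3730; exercise value = 0.0000 ≤ continuation, so V_ud = 4.3730
Node dd (S = 61.88): continuation = 1/1.03·[0.3733·7.1875 + 0.6267·53.5938] = 35.2124; exercise value = 38.1250 > continuation, so V_dd = 38.1250 (exercise)
Node u (S = 165): continuation = 1/1.03·[0.3733·0.0000 + 0.6267·4.3730] = 2.6606; exercise value = 0.0000 ≤ continuation, so V_u = 2.6606
Node d (S = 82.5): continuation = 1/1.03·[0.3733·4.3730 + 0.6267·38.1250] = 24.7808; exercise value = 17.5000 ≤ continuation, so V_d = 24.7808
Node 0 (S = 110): continuation = 1/1.03·[0.3733·2.6606 + 0.6267·24.7808] = 16.0414; exercise value = 0.0000 ≤ continuation, so V_0 = 16.0414

16.04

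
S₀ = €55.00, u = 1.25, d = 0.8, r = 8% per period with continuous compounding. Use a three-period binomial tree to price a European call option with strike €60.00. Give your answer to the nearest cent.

Risk-neutral probability p = (e^0.08 − 0.8)/(1.25 − 0.8) = 0.2833/0.4500 = 0.6295
Terminal stock prices: S_uuu = 107.4, S_uud = 68.75, S_udd = 44, S_ddd = 28.16
Terminal payoffs (S − K): max(47.42, 0) = 47.42, max(8.75, 0) = 8.75, max(-16, 0) = 0, max(-31.84, 0) = 0
Node uu (S = 85.94): V_uu = e^(−0.08)·[0.6295·47.4219 + 0.3705·8.7500] = 30.5505
Node ud (S = 55): V_ud = e^(−0.08)·[0.6295·8.7500 + 0.3705·0.0000] = 5.0849
Node dd (S = 35.2): V_dd = e^(−0.08)·[0.6295·0.0000 + 0.3705·0.0000] = 0.0000
Node u (S = 68.75): V_u = e^(−0.08)·[0.6295·30.5505 + 0.3705·5.0849] = 19.4927
Node d (S = 44): V_d = e^(−0.08)·[0.6295·5.0849 + 0.3705·0.0000] = 2.9549
Node 0 (S = 55): V_0 = e^(−0.08)·[0.6295·19.4927 + 0.3705·2.9549] = 12.3383

€12.34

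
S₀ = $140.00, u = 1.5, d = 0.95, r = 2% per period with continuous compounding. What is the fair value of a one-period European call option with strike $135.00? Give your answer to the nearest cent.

Risk-neutral probability p = (e^0.02 − 0.95)/(1.5 − 0.95) = 0.0702/0.5500 = 0.1276
Terminal stock prices: S_u = 210, S_d = 133
Terminal payoffs (S − K): max(75, 0) = 75, max(-2, 0) = 0
Node 0 (S = 140): V_0 = e^(−0.02)·[0.1276·75.0000 + 0.8724·0.0000] = 9.3834

$9.38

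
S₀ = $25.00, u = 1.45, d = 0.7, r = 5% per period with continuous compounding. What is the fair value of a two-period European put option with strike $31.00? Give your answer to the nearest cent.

$7.33

Risk-neutral probability p = (e^0.05 − 0.7)/(1.45 − 0.7) = 0.3513/0.7500 = 0.4684
Terminal stock prices: S_uu = 52.56, S_ud = 25.38, S_dd = 12.25
Terminal payoffs (K − S): max(-21.56, 0) = 0, max(5.625, 0) = 5.625, max(18.75, 0) = 18.75
Node u (S = 36.25): V_u = e^(−0.05)·[0.4684·0.0000 + 0.5316·5.6250] = 2.8446
Node d (S = 17.5): V_d = e^(−0.05)·[0.4684·5.6250 + 0.5316·18.7500] = 11.9881
Node 0 (S = 25): V_0 = e^(−0.05)·[0.4684·2.8446 + 0.5316·11.9881] = 7.3298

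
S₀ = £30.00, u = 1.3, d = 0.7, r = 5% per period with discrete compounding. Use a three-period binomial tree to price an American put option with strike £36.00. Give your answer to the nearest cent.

Risk-neutral probability p = (1 + 0.05 − 0.7)/(1.3 − 0.7) = 0.3500/0.6000 = 0.5833
Terminal stock prices: S_uuu = 65.91, S_uud = 35.49, S_udd = 19.11, S_ddd = 10.29
Terminal payoffs (K − S): max(-29.91, 0) = 0, max(0.51, 0) = 0.51, max(16.89, 0) = 16.89, max(25.71, 0) = 25.71
Node uu (S = 50.7): continuation = 1/1.05·[0.5833·0.0000 + 0.4167·0.5100] = 0.2024; exercise value = 0.0000 ≤ continuation, so V_uu = 0.2024
Node ud (S = 27.3): continuation = 1/1.05·[0.5833·0.5100 + 0.4167·16.8900] = 6.9857; exercise value = 8.7000 > continuation, so V_ud = 8.7000 (exercise)
Node dd (S = 14.7): continuation = 1/1.05·[0.5833·16.8900 + 0.4167·25.7100] = 19.5857; exercise value = 21.3000 > continuation, so V_dd = 21.3000 (exercise)
Node u (S = 39): continuation = 1/1.05·[0.5833·0.2024 + 0.4167·8.7000] = 3.5648; exercise value = 0.0000 ≤ continuation, so V_u = 3.5648
Node d (S = 21): continuation = 1/1.05·[0.5833·8.7000 + 0.4167·21.3000] = 13.2857; exercise value = 15.0000 > continuation, so V_d = 15.0000 (exercise)
Node 0 (S = 30): continuation = 1/1.05·[0.5833·3.5648 + 0.4167·15.0000] = 7.9328; exercise value = 6.0000 ≤ continuation, so V_0 = 7.9328

£7.93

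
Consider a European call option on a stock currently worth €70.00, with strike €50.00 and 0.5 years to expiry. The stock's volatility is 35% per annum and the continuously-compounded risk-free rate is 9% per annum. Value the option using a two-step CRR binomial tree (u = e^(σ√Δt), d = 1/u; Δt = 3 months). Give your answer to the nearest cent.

CRR parameters: u = e^(σ√Δt) = e^(0.35·√0.25) = 1.1912, d = 1/u = 0.8395
Per-period rate: rΔt = 0.09·0.25 = 0.0225, so R = e^0.0225 = 1.0228
Risk-neutral probability p = (e^0.0225 − 0.8395)/(1.1912 − 0.8395) = 0.1833/0.3518 = 0.5210
Terminal stock prices: S_uu = 99.33, S_ud = 70, S_dd = 49.33
Terminal payoffs (S − K): max(49.33, 0) = 49.33, max(20, 0) = 20, max(-0.6718, 0) = 0
Node u (S = 83.39): V_u = e^(−0.0225)·[0.5210·49.3347 + 0.4790·20.0000] = 34.4997
Node d (S = 58.76): V_d = e^(−0.0225)·[0.5210·20.0000 + 0.4790·0.0000] = 10.1890
Node 0 (S = 70): V_0 = e^(−0.0225)·[0.5210·34.4997 + 0.4790·10.1890] = 22.3475

€22.35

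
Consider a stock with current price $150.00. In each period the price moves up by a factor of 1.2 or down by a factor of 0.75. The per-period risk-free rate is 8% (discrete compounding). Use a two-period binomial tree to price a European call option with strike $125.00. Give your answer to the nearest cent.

Risk-neutral probability p = (1 + 0.08 − 0.75)/(1.2 − 0.75) = 0.3300/0.4500 = 0.7333
Terminal stock prices: S_uu = 216, S_ud = 135, S_dd = 84.38
Terminal payoffs (S − K): max(91, 0) = 91, max(10, 0) = 10, max(-40.62, 0) = 0
Node u (S = 180): V_u = 1/1.08·[0.7333·91.0000 + 0.2667·10.0000] = 64.2593
Node d (S = 112.5): V_d = 1/1.08·[0.7333·10.0000 + 0.2667·0.0000] = 6.7901
Node 0 (S = 150): V_0 = 1/1.08·[0.7333·64.2593 + 0.2667·6.7901] = 45.3094

$45.31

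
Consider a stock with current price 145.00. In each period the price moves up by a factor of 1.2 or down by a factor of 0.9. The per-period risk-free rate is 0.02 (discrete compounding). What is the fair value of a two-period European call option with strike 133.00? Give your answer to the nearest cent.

Risk-neutral probability p = (1 + 0.02 − 0.9)/(1.2 − 0.9) = 0.1200/0.3000 = 0.4000
Terminal stock prices: S_uu = 208.8, S_ud = 156.6, S_dd = 117.5
Terminal payoffs (S − K): max(75.8, 0) = 75.8, max(23.6, 0) = 23.6, max(-15.55, 0) = 0
Node u (S = 174): V_u = 1/1.02·[0.4000·75.8000 + 0.6000·23.6000] = 43.6078
Node d (S = 130.5): V_d = 1/1.02·[0.4000·23.6000 + 0.6000·0.0000] = 9.2549
Node 0 (S = 145): V_0 = 1/1.02·[0.4000·43.6078 + 0.6000·9.2549] = 22.5452

22.55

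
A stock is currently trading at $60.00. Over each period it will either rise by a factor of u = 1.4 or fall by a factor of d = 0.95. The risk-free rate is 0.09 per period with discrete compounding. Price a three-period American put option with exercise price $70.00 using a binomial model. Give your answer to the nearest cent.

$10.00

Risk-neutral probability p = (1 + 0.09 − 0.95)/(1.4 − 0.95) = 0.1400/0.4500 = 0.3111
Terminal stock prices: S_uuu = 164.6, S_uud = 111.7, S_udd = 75.81, S_ddd = 51.44
Terminal payoffs (K − S): max(-94.64, 0) = 0, max(-41.72, 0) = 0, max(-5.81, 0) = 0, max(18.56, 0) = 18.56
Node uu (S = 117.6): continuation = 1/1.09·[0.3111·0.0000 + 0.6889·0.0000] = 0.0000; exercise value = 0.0000 ≤ continuation, so V_uu = 0.0000
Node ud (S = 79.8): continuation = 1/1.09·[0.3111·0.0000 + 0.6889·0.0000] = 0.0000; exercise value = 0.0000 ≤ continuation, so V_ud = 0.0000
Node dd (S = 54.15): continuation = 1/1.09·[0.3111·0.0000 + 0.6889·18.5575] = 11.7285; exercise value = 15.8500 > continuation, so V_dd = 15.8500 (exercise)
Node u (S = 84): continuation = 1/1.09·[0.3111·0.0000 + 0.6889·0.0000] = 0.0000; exercise value = 0.0000 ≤ continuation, so V_u = 0.0000
Node d (S = 57): continuation = 1/1.09·[0.3111·0.0000 + 0.6889·15.8500] = 10.0173; exercise value = 13.0000 > continuation, so V_d = 13.0000 (exercise)
Node 0 (S = 60): continuation = 1/1.09·[0.3111·0.0000 + 0.6889·13.0000] = 8.2161; exercise value = 10.0000 > continuation, so V_0 = 10.0000 (exercise)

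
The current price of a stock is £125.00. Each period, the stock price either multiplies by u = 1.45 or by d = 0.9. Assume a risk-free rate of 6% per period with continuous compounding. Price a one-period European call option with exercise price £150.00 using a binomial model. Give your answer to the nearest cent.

£8.66

Risk-neutral probability p = (e^0.06 − 0.9)/(1.45 − 0.9) = 0.1618/0.5500 = 0.2942
Terminal stock prices: S_u = 181.2, S_d = 112.5
Terminal payoffs (S − K): max(31.25, 0) = 31.25, max(-37.5, 0) = 0
Node 0 (S = 125): V_0 = e^(−0.06)·[0.2942·31.2500 + 0.7058·0.0000] = 8.6598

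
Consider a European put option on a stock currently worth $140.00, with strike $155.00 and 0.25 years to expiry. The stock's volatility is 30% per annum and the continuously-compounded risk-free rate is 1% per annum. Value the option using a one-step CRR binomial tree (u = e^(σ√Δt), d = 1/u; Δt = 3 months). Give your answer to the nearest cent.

CRR parameters: u = e^(σ√Δt) = e^(0.3·√0.25) = 1.1618, d = 1/u = 0.8607
Per-period rate: rΔt = 0.01·0.25 = 0.0025, so R = e^0.0025 = 1.0025
Risk-neutral probability p = (e^0.0025 − 0.8607)/(1.1618 − 0.8607) = 0.1418/0.3011 = 0.4709
Terminal stock prices: S_u = 162.7, S_d = 120.5
Terminal payoffs (K − S): max(-7.657, 0) = 0, max(34.5, 0) = 34.5
Node 0 (S = 140): V_0 = e^(−0.0025)·[0.4709·0.0000 + 0.5291·34.5009] = 18.2094

$18.21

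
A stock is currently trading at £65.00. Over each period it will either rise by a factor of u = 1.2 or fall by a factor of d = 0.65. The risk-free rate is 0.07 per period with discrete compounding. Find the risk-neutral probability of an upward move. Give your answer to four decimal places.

Risk-neutral probability p = (1 + 0.07 − 0.65)/(1.2 − 0.65) = 0.4200/0.5500 = 0.7636

p = 0.7636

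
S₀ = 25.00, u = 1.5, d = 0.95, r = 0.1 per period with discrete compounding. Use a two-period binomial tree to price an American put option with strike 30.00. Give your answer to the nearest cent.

5.00

Risk-neutral probability p = (1 + 0.1 − 0.95)/(1.5 − 0.95) = 0.1500/0.5500 = 0.2727
Terminal stock prices: S_uu = 56.25, S_ud = 35.62, S_dd = 22.56
Terminal payoffs (K − S): max(-26.25, 0) = 0, max(-5.625, 0) = 0, max(7.438, 0) = 7.438
Node u (S = 37.5): continuation = 1/1.1·[0.2727·0.0000 + 0.7273·0.0000] = 0.0000; exercise value = 0.0000 ≤ continuation, so V_u = 0.0000
Node d (S = 23.75): continuation = 1/1.1·[0.2727·0.0000 + 0.7273·7.4375] = 4.9174; exercise value = 6.2500 > continuation, so V_d = 6.2500 (exercise)
Node 0 (S = 25): continuation = 1/1.1·[0.2727·0.0000 + 0.7273·6.2500] = 4.1322; exercise value = 5.0000 > continuation, so V_0 = 5.0000 (exercise)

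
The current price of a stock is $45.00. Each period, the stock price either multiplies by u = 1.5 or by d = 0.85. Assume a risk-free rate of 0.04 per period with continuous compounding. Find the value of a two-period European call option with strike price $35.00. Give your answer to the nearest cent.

Risk-neutral probability p = (e^0.04 − 0.85)/(1.5 − 0.85) = 0.1908/0.6500 = 0.2936
Terminal stock prices: S_uu = 101.2, S_ud = 57.38, S_dd = 32.51
Terminal payoffs (S − K): max(66.25, 0) = 66.25, max(22.38, 0) = 22.38, max(-2.488, 0) = 0
Node u (S = 67.5): V_u = e^(−0.04)·[0.2936·66.2500 + 0.7064·22.3750] = 33.8724
Node d (S = 38.25): V_d = e^(−0.04)·[0.2936·22.3750 + 0.7064·0.0000] = 6.3107
Node 0 (S = 45): V_0 = e^(−0.04)·[0.2936·33.8724 + 0.7064·6.3107] = 13.8369

$13.84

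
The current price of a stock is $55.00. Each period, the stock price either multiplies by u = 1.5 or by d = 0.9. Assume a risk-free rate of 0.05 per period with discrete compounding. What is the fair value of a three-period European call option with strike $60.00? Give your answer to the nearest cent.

$10.42

Risk-neutral probability p = (1 + 0.05 − 0.9)/(1.5 − 0.9) = 0.1500/0.6000 = 0.2500
Terminal stock prices: S_uuu = 185.6, S_uud = 111.4, S_udd = 66.83, S_ddd = 40.1
Terminal payoffs (S − K): max(125.6, 0) = 125.6, max(51.38, 0) = 51.38, max(6.825, 0) = 6.825, max(-19.9, 0) = 0
Node uu (S = 123.8): V_uu = 1/1.05·[0.2500·125.6250 + 0.7500·51.3750] = 66.6071
Node ud (S = 74.25): V_ud = 1/1.05·[0.2500·51.3750 + 0.7500·6.8250] = 17.1071
Node dd (S = 44.55): V_dd = 1/1.05·[0.2500·6.8250 + 0.7500·0.0000] = 1.6250
Node u (S = 82.5): V_u = 1/1.05·[0.2500·66.6071 + 0.7500·17.1071] = 28.0782
Node d (S = 49.5): V_d = 1/1.05·[0.2500·17.1071 + 0.7500·1.6250] = 5.2338
Node 0 (S = 55): V_0 = 1/1.05·[0.2500·28.0782 + 0.7500·5.2338] = 10.4238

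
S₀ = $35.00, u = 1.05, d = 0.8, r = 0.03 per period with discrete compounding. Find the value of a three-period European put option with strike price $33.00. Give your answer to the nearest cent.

Risk-neutral probability p = (1 + 0.03 − 0.8)/(1.05 − 0.8) = 0.2300/0.2500 = 0.9200
Terminal stock prices: S_uuu = 40.52, S_uud = 30.87, S_udd = 23.52, S_ddd = 17.92
Terminal payoffs (K − S): max(-7.517, 0) = 0, max(2.13, 0) = 2.13, max(9.48, 0) = 9.48, max(15.08, 0) = 15.08
Node uu (S = 38.59): V_uu = 1/1.03·[0.9200·0.0000 + 0.0800·2.1300] = 0.1654
Node ud (S = 29.4): V_ud = 1/1.03·[0.9200·2.1300 + 0.0800·9.4800] = 2.6388
Node dd (S = 22.4): V_dd = 1/1.03·[0.9200·9.4800 + 0.0800·15.0800] = 9.6388
Node u (S = 36.75): V_u = 1/1.03·[0.9200·0.1654 + 0.0800·2.6388] = 0.3527
Node d (S = 28): V_d = 1/1.03·[0.9200·2.6388 + 0.0800·9.6388] = 3.1057
Node 0 (S = 35): V_0 = 1/1.03·[0.9200·0.3527 + 0.0800·3.1057] = 0.5563

$0.56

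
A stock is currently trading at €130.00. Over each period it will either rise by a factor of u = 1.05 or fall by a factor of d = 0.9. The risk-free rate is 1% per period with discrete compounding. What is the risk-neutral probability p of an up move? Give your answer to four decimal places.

Risk-neutral probability p = (1 + 0.01 − 0.9)/(1.05 − 0.9) = 0.1100/0.1500 = 0.7333

p = 0.7333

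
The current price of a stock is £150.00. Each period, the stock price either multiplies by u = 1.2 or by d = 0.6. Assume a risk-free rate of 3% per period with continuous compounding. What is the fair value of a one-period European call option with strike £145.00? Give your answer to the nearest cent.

Risk-neutral probability p = (e^0.03 − 0.6)/(1.2 − 0.6) = 0.4305/0.6000 = 0.7174
Terminal stock prices: S_u = 180, S_d = 90
Terminal payoffs (S − K): max(35, 0) = 35, max(-55, 0) = 0
Node 0 (S = 150): V_0 = e^(−0.03)·[0.7174·35.0000 + 0.2826·0.0000] = 24.3677

£24.37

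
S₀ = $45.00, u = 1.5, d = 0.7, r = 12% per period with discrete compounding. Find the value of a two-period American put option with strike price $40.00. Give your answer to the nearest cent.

Risk-neutral probability p = (1 + 0.12 − 0.7)/(1.5 − 0.7) = 0.4200/0.8000 = 0.5250
Terminal stock prices: S_uu = 101.2, S_ud = 47.25, S_dd = 22.05
Terminal payoffs (K − S): max(-61.25, 0) = 0, max(-7.25, 0) = 0, max(17.95, 0) = 17.95
Node u (S = 67.5): continuation = 1/1.12·[0.5250·0.0000 + 0.4750·0.0000] = 0.0000; exercise value = 0.0000 ≤ continuation, so V_u = 0.0000
Node d (S = 31.5): continuation = 1/1.12·[0.5250·0.0000 + 0.4750·17.9500] = 7.6127; exercise value = 8.5000 > continuation, so V_d = 8.5000 (exercise)
Node 0 (S = 45): continuation = 1/1.12·[0.5250·0.0000 + 0.4750·8.5000] = 3.6049; exercise value = 0.0000 ≤ continuation, so V_0 = 3.6049

$3.60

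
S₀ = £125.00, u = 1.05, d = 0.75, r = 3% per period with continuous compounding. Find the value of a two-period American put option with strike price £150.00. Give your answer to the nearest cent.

Risk-neutral probability p = (e^0.03 − 0.75)/(1.05 − 0.75) = 0.2805/0.3000 = 0.9348
Terminal stock prices: S_uu = 137.8, S_ud = 98.44, S_dd = 70.31
Terminal payoffs (K − S): max(12.19, 0) = 12.19, max(51.56, 0) = 51.56, max(79.69, 0) = 79.69
Node u (S = 131.2): continuation = e^(−0.03)·[0.9348·12.1875 + 0.0652·51.5625] = 14.3168; exercise value = 18.7500 > continuation, so V_u = 18.7500 (exercise)
Node d (S = 93.75): continuation = e^(−0.03)·[0.9348·51.5625 + 0.0652·79.6875] = 51.8168; exercise value = 56.2500 > continuation, so V_d = 56.2500 (exercise)
Node 0 (S = 125): continuation = e^(−0.03)·[0.9348·18.7500 + 0.0652·56.2500] = 20.5668; exercise value = 25.0000 > continuation, so V_0 = 25.0000 (exercise)

£25.00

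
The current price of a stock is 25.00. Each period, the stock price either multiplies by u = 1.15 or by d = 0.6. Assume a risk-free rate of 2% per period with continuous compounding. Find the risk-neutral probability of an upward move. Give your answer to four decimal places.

Risk-neutral probability p = (e^0.02 − 0.6)/(1.15 − 0.6) = 0.4202/0.5500 = 0.7640

p = 0.7640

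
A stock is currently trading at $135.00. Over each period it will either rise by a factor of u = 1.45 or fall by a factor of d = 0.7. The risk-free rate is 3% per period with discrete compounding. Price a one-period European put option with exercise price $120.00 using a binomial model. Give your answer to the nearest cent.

Risk-neutral probability p = (1 + 0.03 − 0.7)/(1.45 − 0.7) = 0.3300/0.7500 = 0.4400
Terminal stock prices: S_u = 195.8, S_d = 94.5
Terminal payoffs (K − S): max(-75.75, 0) = 0, max(25.5, 0) = 25.5
Node 0 (S = 135): V_0 = 1/1.03·[0.4400·0.0000 + 0.5600·25.5000] = 13.8641

$13.86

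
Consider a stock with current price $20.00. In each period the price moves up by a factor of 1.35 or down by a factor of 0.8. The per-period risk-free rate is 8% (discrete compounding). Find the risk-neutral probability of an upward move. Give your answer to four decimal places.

Risk-neutral probability p = (1 + 0.08 − 0.8)/(1.35 − 0.8) = 0.2800/0.5500 = 0.5091

p = 0.5091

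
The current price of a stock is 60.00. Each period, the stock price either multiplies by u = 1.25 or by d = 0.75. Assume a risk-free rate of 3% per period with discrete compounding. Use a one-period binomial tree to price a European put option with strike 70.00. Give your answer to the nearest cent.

10.68

Risk-neutral probability p = (1 + 0.03 − 0.75)/(1.25 − 0.75) = 0.2800/0.5000 = 0.5600
Terminal stock prices: S_u = 75, S_d = 45
Terminal payoffs (K − S): max(-5, 0) = 0, max(25, 0) = 25
Node 0 (S = 60): V_0 = 1/1.03·[0.5600·0.0000 + 0.4400·25.0000] = 10.6796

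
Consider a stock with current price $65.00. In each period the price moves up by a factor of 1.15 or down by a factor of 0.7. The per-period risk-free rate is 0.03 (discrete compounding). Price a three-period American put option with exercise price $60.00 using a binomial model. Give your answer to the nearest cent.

$5.17

Risk-neutral probability p = (1 + 0.03 − 0.7)/(1.15 − 0.7) = 0.3300/0.4500 = 0.7333
Terminal stock prices: S_uuu = 98.86, S_uud = 60.17, S_udd = 36.63, S_ddd = 22.29
Terminal payoffs (K − S): max(-38.86, 0) = 0, max(-0.1737, 0) = 0, max(23.37, 0) = 23.37, max(37.71, 0) = 37.71
Node uu (S = 85.96): continuation = 1/1.03·[0.7333·0.0000 + 0.2667·0.0000] = 0.0000; exercise value = 0.0000 ≤ continuation, so V_uu = 0.0000
Node ud (S = 52.32): continuation = 1/1.03·[0.7333·0.0000 + 0.2667·23.3725] = 6.0511; exercise value = 7.6750 > continuation, so V_ud = 7.6750 (exercise)
Node dd (S = 31.85): continuation = 1/1.03·[0.7333·23.3725 + 0.2667·37.7050] = 26.4024; exercise value = 28.1500 > continuation, so V_dd = 28.1500 (exercise)
Node u (S = 74.75): continuation = 1/1.03·[0.7333·0.0000 + 0.2667·7.6750] = 1.9871; exercise value = 0.0000 ≤ continuation, so V_u = 1.9871
Node d (S = 45.5): continuation = 1/1.03·[0.7333·7.6750 + 0.2667·28.1500] = 12.7524; exercise value = 14.5000 > continuation, so V_d = 14.5000 (exercise)
Node 0 (S = 65): continuation = 1/1.03·[0.7333·1.9871 + 0.2667·14.5000] = 5.1688; exercise value = 0.0000 ≤ continuation, so V_0 = 5.1688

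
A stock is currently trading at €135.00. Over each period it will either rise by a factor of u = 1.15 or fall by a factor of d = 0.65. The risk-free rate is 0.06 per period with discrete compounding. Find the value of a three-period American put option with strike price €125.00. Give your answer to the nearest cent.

Risk-neutral probability p = (1 + 0.06 − 0.65)/(1.15 − 0.65) = 0.4100/0.5000 = 0.8200
Terminal stock prices: S_uuu = 205.3, S_uud = 116, S_udd = 65.59, S_ddd = 37.07
Terminal payoffs (K − S): max(-80.32, 0) = 0, max(8.951, 0) = 8.951, max(59.41, 0) = 59.41, max(87.93, 0) = 87.93
Node uu (S = 178.5): continuation = 1/1.06·[0.8200·0.0000 + 0.1800·8.9506] = 1.5199; exercise value = 0.0000 ≤ continuation, so V_uu = 1.5199
Node ud (S = 100.9): continuation = 1/1.06·[0.8200·8.9506 + 0.1800·59.4069] = 17.0120; exercise value = 24.0875 > continuation, so V_ud = 24.0875 (exercise)
Node dd (S = 57.04): continuation = 1/1.06·[0.8200·59.4069 + 0.1800·87.9256] = 60.8870; exercise value = 67.9625 > continuation, so V_dd = 67.9625 (exercise)
Node u (S = 155.2): continuation = 1/1.06·[0.8200·1.5199 + 0.1800·24.0875] = 5.2661; exercise value = 0.0000 ≤ continuation, so V_u = 5.2661
Node d (S = 87.75): continuation = 1/1.06·[0.8200·24.0875 + 0.1800·67.9625] = 30.1745; exercise value = 37.2500 > continuation, so V_d = 37.2500 (exercise)
Node 0 (S = 135): continuation = 1/1.06·[0.8200·5.2661 + 0.1800·37.2500] = 10.3993; exercise value = 0.0000 ≤ continuation, so V_0 = 10.3993

€10.40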